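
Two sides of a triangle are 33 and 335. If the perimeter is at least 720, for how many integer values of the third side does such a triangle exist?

16

Triangle inequality: 302 < x < 368. Perimeter ≥ 720 gives x ≥ 720 − 33 − 335 = 352.
So 352 ≤ x < 368; integers 352 through 367: 16 values.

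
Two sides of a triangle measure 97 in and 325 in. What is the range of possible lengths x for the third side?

By the triangle inequality, x must be less than 97 + 325 = 422 and greater than |97 − 325| = 228.

228 < x < 422 (in)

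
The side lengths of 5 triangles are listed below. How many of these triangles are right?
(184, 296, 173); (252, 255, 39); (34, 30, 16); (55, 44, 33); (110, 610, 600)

4

(184,296,173): 173²+184² = 63785 < 87616 = 296² → obtuse
(252,255,39): 39²+252² = 65025 = 255² → right
(34,30,16): 16²+30² = 1156 = 34² → right
(55,44,33): 33²+44² = 3025 = 55² → right
(110,610,600): 110²+600² = 372100 = 610² → right
4 of the 5 are right.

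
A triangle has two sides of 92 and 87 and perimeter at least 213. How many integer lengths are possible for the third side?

Triangle inequality: 5 < x < 179. Perimeter ≥ 213 gives x ≥ 213 − 92 − 87 = 34.
So 34 ≤ x < 179; integers 34 through 178: 145 values.

145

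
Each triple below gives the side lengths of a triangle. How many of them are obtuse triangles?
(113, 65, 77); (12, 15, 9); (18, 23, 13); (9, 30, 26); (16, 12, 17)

3

(113,65,77): 65²+77² = 10154 < 12769 = 113² → obtuse
(12,15,9): 9²+12² = 225 = 15² → right
(18,23,13): 13²+18² = 493 < 529 = 23² → obtuse
(9,30,26): 9²+26² = 757 < 900 = 30² → obtuse
(16,12,17): 12²+16² = 400 > 289 = 17² → acute
3 of the 5 are obtuse.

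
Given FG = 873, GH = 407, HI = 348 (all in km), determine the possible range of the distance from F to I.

The maximum is all hops collinear in one direction: 873 + 407 + 348 = 1628.
The longest hop is 873; the others sum to 755. Folding the others back against it leaves at least 873 − 755 = 118.

118 ≤ FI ≤ 1628 km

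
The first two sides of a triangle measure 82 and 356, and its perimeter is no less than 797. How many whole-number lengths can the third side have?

Triangle inequality: 274 < x < 438. Perimeter ≥ 797 gives x ≥ 797 − 82 − 356 = 359.
So 359 ≤ x < 438; integers 359 through 437: 79 values.

79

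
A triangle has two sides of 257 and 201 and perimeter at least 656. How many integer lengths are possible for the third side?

260

Triangle inequality: 56 < x < 458. Perimeter ≥ 656 gives x ≥ 656 − 257 − 201 = 198.
So 198 ≤ x < 458; integers 198 through 457: 260 values.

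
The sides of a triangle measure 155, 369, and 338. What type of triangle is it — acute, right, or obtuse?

acute

Compare the square of the longest side to the sum of squares of the other two: 155² + 338² = 138269 > 136161 = 369².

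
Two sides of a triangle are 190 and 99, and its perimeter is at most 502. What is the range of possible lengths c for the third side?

Triangle inequality alone gives 91 < c < 289.
The perimeter condition gives c ≤ 502 − 190 − 99 = 213.
Intersecting the two: 91 < c ≤ 213.

91 < c ≤ 213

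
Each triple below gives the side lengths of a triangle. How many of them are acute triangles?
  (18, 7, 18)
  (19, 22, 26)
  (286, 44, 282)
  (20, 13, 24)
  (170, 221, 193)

(18,7,18): 7²+18² = 373 > 324 = 18² → acute
(19,22,26): 19²+22² = 845 > 676 = 26² → acute
(286,44,282): 44²+282² = 81460 < 81796 = 286² → obtuse
(20,13,24): 13²+20² = 569 < 576 = 24² → obtuse
(170,221,193): 170²+193² = 66149 > 48841 = 221² → acute
3 of the 5 are acute.

3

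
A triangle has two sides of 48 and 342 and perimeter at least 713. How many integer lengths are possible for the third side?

67

Triangle inequality: 294 < x < 390. Perimeter ≥ 713 gives x ≥ 713 − 48 − 342 = 323.
So 323 ≤ x < 390; integers 323 through 389: 67 values.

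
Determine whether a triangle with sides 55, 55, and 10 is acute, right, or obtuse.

acute

Compare the square of the longest side to the sum of squares of the other two: 10² + 55² = 3125 > 3025 = 55².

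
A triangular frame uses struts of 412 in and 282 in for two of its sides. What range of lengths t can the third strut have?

130 < t < 694 (in)

By the triangle inequality, t must be less than 412 + 282 = 694 and greater than |412 − 282| = 130.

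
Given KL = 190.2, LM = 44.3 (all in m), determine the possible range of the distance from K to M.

By the triangle inequality, |190.2 − 44.3| ≤ KM ≤ 190.2 + 44.3.

145.9 ≤ KM ≤ 234.5 m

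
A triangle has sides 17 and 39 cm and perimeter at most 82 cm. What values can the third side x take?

Triangle inequality alone gives 22 < x < 56.
The perimeter condition gives x ≤ 82 − 17 − 39 = 26.
Intersecting the two: 22 < x ≤ 26.

22 < x ≤ 26 cm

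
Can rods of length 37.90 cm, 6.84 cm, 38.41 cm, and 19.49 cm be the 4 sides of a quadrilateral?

A quadrilateral exists iff every side is shorter than the sum of the others — equivalently, the longest side is less than the sum of the rest.
Longest side 38.41 < 64.23 (sum of the remaining 3), so yes.

Yes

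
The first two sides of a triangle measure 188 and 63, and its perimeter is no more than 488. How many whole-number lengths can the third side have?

Triangle inequality: 125 < x < 251. Perimeter ≤ 488 gives x ≤ 488 − 188 − 63 = 237.
So 125 < x ≤ 237; integers 126 through 237: 112 values.

112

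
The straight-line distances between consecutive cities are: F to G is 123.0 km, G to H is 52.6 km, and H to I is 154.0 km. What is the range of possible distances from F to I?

The maximum is all hops collinear in one direction: 123.0 + 52.6 + 154.0 = 329.6.
The longest hop is 154.0; the others sum to 175.6. Since 154.0 ≤ 175.6, the path can fold back on itself completely, so the minimum distance is 0.

0 ≤ FI ≤ 329.6 km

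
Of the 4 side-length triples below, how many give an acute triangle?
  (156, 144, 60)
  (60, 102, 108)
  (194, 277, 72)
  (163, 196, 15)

1

(156,144,60): 60²+144² = 24336 = 156² → right
(60,102,108): 60²+102² = 14004 > 11664 = 108² → acute
(194,277,72): 72+194 ≤ 277, not a triangle
(163,196,15): 15+163 ≤ 196, not a triangle
1 of the 4 is acute.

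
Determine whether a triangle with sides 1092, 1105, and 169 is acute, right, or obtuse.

Compare the square of the longest side to the sum of squares of the other two: 169² + 1092² = 1221025 = 1105².

right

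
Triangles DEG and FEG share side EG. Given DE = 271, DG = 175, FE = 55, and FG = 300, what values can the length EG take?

245 < EG < 355

From triangle DEG: |271 − 175| < EG < 271 + 175, i.e. 96 < EG < 446.
From triangle FEG: 245 < EG < 355.
Both must hold, so EG lies in the intersection.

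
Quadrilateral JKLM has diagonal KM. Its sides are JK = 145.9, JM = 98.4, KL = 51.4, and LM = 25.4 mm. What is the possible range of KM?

47.5 < KM < 76.8

From triangle JKM: |145.9 − 98.4| < KM < 145.9 + 98.4, i.e. 47.5 < KM < 244.3.
From triangle LKM: 26.0 < KM < 76.8.
Both must hold, so KM lies in the intersection.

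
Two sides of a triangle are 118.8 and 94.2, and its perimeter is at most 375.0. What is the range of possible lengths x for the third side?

24.6 < x ≤ 162.0

Triangle inequality alone gives 24.6 < x < 213.0.
The perimeter condition gives x ≤ 375.0 − 118.8 − 94.2 = 162.0.
Intersecting the two: 24.6 < x ≤ 162.0.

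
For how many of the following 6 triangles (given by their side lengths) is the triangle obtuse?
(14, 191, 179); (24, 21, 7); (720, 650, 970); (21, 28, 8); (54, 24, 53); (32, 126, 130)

3

(14,191,179): 14²+179² = 32237 < 36481 = 191² → obtuse
(24,21,7): 7²+21² = 490 < 576 = 24² → obtuse
(720,650,970): 650²+720² = 940900 = 970² → right
(21,28,8): 8²+21² = 505 < 784 = 28² → obtuse
(54,24,53): 24²+53² = 3385 > 2916 = 54² → acute
(32,126,130): 32²+126² = 16900 = 130² → right
3 of the 6 are obtuse.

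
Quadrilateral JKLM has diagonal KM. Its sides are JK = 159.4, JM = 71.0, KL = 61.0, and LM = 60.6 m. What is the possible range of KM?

From triangle JKM: |159.4 − 71.0| < KM < 159.4 + 71.0, i.e. 88.4 < KM < 230.4.
From triangle LKM: 0.4 < KM < 121.6.
Both must hold, so KM lies in the intersection.

88.4 < KM < 121.6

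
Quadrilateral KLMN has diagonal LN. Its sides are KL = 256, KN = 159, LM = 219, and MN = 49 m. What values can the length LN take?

From triangle KLN: |256 − 159| < LN < 256 + 159, i.e. 97 < LN < 415.
From triangle MLN: 170 < LN < 268.
Both must hold, so LN lies in the intersection.

170 < LN < 268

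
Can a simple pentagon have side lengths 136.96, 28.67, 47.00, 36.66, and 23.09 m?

For a pentagon, each side must be shorter than the sum of the others.
Here the longest side is 136.96, but the remaining 4 sides sum to only 135.42.

No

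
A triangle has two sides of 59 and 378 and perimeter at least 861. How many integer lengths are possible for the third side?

13

Triangle inequality: 319 < x < 437. Perimeter ≥ 861 gives x ≥ 861 − 59 − 378 = 424.
So 424 ≤ x < 437; integers 424 through 436: 13 values.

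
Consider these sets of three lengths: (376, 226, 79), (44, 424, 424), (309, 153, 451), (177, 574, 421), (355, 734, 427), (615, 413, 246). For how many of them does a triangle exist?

(79,226,376): 79+226 ≤ 376 → not valid
(44,424,424): 44+424 > 424 → valid
(153,309,451): 153+309 > 451 → valid
(177,421,574): 177+421 > 574 → valid
(355,427,734): 355+427 > 734 → valid
(246,413,615): 246+413 > 615 → valid
5 of the 6 triples form a triangle.

5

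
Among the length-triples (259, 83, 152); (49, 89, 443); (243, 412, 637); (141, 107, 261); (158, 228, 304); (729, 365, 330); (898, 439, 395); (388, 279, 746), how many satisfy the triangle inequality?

(83,152,259): 83+152 ≤ 259 → not valid
(49,89,443): 49+89 ≤ 443 → not valid
(243,412,637): 243+412 > 637 → valid
(107,141,261): 107+141 ≤ 261 → not valid
(158,228,304): 158+228 > 304 → valid
(330,365,729): 330+365 ≤ 729 → not valid
(395,439,898): 395+439 ≤ 898 → not valid
(279,388,746): 279+388 ≤ 746 → not valid
2 of the 8 triples form a triangle.

2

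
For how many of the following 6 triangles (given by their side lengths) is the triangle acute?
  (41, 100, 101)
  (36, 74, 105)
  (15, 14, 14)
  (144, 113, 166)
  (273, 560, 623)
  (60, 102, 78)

3

(41,100,101): 41²+100² = 11681 > 10201 = 101² → acute
(36,74,105): 36²+74² = 6772 < 11025 = 105² → obtuse
(15,14,14): 14²+14² = 392 > 225 = 15² → acute
(144,113,166): 113²+144² = 33505 > 27556 = 166² → acute
(273,560,623): 273²+560² = 388129 = 623² → right
(60,102,78): 60²+78² = 9684 < 10404 = 102² → obtuse
3 of the 6 are acute.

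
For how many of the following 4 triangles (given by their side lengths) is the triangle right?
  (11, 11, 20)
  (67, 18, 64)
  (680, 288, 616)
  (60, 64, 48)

(11,11,20): 11²+11² = 242 < 400 = 20² → obtuse
(67,18,64): 18²+64² = 4420 < 4489 = 67² → obtuse
(680,288,616): 288²+616² = 462400 = 680² → right
(60,64,48): 48²+60² = 5904 > 4096 = 64² → acute
1 of the 4 is right.

1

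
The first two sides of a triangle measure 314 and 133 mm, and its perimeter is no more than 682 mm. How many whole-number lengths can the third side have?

Triangle inequality: 181 < x < 447. Perimeter ≤ 682 gives x ≤ 682 − 314 − 133 = 235.
So 181 < x ≤ 235; integers 182 through 235: 54 values.

54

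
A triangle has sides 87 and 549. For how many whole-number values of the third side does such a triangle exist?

The third side lies in the open interval (462, 636).
Integers from 463 to 635 inclusive: 635 − 463 + 1 = 173.

173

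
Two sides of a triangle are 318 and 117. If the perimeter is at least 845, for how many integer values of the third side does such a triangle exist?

Triangle inequality: 201 < x < 435. Perimeter ≥ 845 gives x ≥ 845 − 318 − 117 = 410.
So 410 ≤ x < 435; integers 410 through 434: 25 values.

25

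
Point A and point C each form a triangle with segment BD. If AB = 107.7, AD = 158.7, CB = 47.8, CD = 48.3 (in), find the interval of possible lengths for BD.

51.0 < BD < 96.1

From triangle ABD: |107.7 − 158.7| < BD < 107.7 + 158.7, i.e. 51.0 < BD < 266.4.
From triangle CBD: 0.5 < BD < 96.1.
Both must hold, so BD lies in the intersection.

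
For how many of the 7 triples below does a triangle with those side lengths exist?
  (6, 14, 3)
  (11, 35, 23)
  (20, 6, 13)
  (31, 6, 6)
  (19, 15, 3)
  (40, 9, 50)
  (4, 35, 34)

1

(3,6,14): 3+6 ≤ 14 → not valid
(11,23,35): 11+23 ≤ 35 → not valid
(6,13,20): 6+13 ≤ 20 → not valid
(6,6,31): 6+6 ≤ 31 → not valid
(3,15,19): 3+15 ≤ 19 → not valid
(9,40,50): 9+40 ≤ 50 → not valid
(4,34,35): 4+34 > 35 → valid
1 of the 7 triples forms a triangle.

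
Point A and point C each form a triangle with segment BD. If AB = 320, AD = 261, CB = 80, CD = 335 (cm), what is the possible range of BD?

255 < BD < 415

From triangle ABD: |320 − 261| < BD < 320 + 261, i.e. 59 < BD < 581.
From triangle CBD: 255 < BD < 415.
Both must hold, so BD lies in the intersection.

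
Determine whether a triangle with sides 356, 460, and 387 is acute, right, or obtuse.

acute

Compare the square of the longest side to the sum of squares of the other two: 356² + 387² = 276505 > 211600 = 460².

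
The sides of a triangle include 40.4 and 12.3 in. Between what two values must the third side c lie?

By the triangle inequality, c must be less than 40.4 + 12.3 = 52.7 and greater than |40.4 − 12.3| = 28.1.

28.1 < c < 52.7 (in)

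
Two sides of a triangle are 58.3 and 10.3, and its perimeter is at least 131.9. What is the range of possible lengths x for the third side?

Triangle inequality alone gives 48.0 < x < 68.6.
The perimeter condition gives x ≥ 131.9 − 58.3 − 10.3 = 63.3.
Intersecting the two: 63.3 ≤ x < 68.6.

63.3 ≤ x < 68.6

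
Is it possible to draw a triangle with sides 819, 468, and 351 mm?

No

The two shorter sides sum to 819, exactly equal to the longest side 819.
That gives only a degenerate (flat) triangle — the inequality must be strict.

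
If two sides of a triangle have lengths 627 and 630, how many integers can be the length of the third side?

The third side lies in the open interval (3, 1257).
Integers from 4 to 1256 inclusive: 1256 − 4 + 1 = 1253.

1253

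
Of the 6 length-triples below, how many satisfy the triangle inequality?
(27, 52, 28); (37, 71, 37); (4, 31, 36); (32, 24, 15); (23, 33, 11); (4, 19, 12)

4

(27,28,52): 27+28 > 52 → valid
(37,37,71): 37+37 > 71 → valid
(4,31,36): 4+31 ≤ 36 → not valid
(15,24,32): 15+24 > 32 → valid
(11,23,33): 11+23 > 33 → valid
(4,12,19): 4+12 ≤ 19 → not valid
4 of the 6 triples form a triangle.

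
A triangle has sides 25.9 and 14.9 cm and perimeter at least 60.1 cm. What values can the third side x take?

Triangle inequality alone gives 11.0 < x < 40.8.
The perimeter condition gives x ≥ 60.1 − 25.9 − 14.9 = 19.3.
Intersecting the two: 19.3 ≤ x < 40.8.

19.3 ≤ x < 40.8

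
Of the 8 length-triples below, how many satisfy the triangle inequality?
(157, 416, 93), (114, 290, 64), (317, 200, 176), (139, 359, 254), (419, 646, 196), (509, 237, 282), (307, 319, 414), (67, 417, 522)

(93,157,416): 93+157 ≤ 416 → not valid
(64,114,290): 64+114 ≤ 290 → not valid
(176,200,317): 176+200 > 317 → valid
(139,254,359): 139+254 > 359 → valid
(196,419,646): 196+419 ≤ 646 → not valid
(237,282,509): 237+282 > 509 → valid
(307,319,414): 307+319 > 414 → valid
(67,417,522): 67+417 ≤ 522 → not valid
4 of the 8 triples form a triangle.

4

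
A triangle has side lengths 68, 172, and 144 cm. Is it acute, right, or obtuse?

Compare the square of the longest side to the sum of squares of the other two: 68² + 144² = 25360 < 29584 = 172².

obtuse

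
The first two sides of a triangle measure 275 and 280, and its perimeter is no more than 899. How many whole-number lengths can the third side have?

Triangle inequality: 5 < x < 555. Perimeter ≤ 899 gives x ≤ 899 − 275 − 280 = 344.
So 5 < x ≤ 344; integers 6 through 344: 339 values.

339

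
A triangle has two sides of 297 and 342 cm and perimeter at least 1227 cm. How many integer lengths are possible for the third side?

Triangle inequality: 45 < x < 639. Perimeter ≥ 1227 gives x ≥ 1227 − 297 − 342 = 588.
So 588 ≤ x < 639; integers 588 through 638: 51 values.

51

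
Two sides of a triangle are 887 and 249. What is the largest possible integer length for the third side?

1135

The third side must be strictly less than 887 + 249 = 1136.
The largest integer below 1136 is 1135.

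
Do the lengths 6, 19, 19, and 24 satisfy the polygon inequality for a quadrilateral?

A quadrilateral exists iff every side is shorter than the sum of the others — equivalently, the longest side is less than the sum of the rest.
Longest side 24 < 44 (sum of the remaining 3), so yes.

Yes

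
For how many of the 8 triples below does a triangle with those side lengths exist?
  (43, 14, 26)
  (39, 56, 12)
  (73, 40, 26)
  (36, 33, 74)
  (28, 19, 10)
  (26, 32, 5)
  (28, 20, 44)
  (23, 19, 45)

(14,26,43): 14+26 ≤ 43 → not valid
(12,39,56): 12+39 ≤ 56 → not valid
(26,40,73): 26+40 ≤ 73 → not valid
(33,36,74): 33+36 ≤ 74 → not valid
(10,19,28): 10+19 > 28 → valid
(5,26,32): 5+26 ≤ 32 → not valid
(20,28,44): 20+28 > 44 → valid
(19,23,45): 19+23 ≤ 45 → not valid
2 of the 8 triples form a triangle.

2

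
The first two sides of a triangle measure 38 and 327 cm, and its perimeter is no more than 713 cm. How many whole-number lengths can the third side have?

59

Triangle inequality: 289 < x < 365. Perimeter ≤ 713 gives x ≤ 713 − 38 − 327 = 348.
So 289 < x ≤ 348; integers 290 through 348: 59 values.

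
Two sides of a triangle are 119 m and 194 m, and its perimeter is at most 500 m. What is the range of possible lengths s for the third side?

Triangle inequality alone gives 75 < s < 313.
The perimeter condition gives s ≤ 500 − 119 − 194 = 187.
Intersecting the two: 75 < s ≤ 187.

75 < s ≤ 187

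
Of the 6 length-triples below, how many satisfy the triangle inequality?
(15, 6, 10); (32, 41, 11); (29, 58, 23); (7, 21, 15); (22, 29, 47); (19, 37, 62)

(6,10,15): 6+10 > 15 → valid
(11,32,41): 11+32 > 41 → valid
(23,29,58): 23+29 ≤ 58 → not valid
(7,15,21): 7+15 > 21 → valid
(22,29,47): 22+29 > 47 → valid
(19,37,62): 19+37 ≤ 62 → not valid
4 of the 6 triples form a triangle.

4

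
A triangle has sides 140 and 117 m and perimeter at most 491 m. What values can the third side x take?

23 < x ≤ 234

Triangle inequality alone gives 23 < x < 257.
The perimeter condition gives x ≤ 491 − 140 − 117 = 234.
Intersecting the two: 23 < x ≤ 234.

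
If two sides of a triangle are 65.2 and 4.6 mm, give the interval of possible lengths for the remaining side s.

60.6 < s < 69.8

By the triangle inequality, s must be less than 65.2 + 4.6 = 69.8 and greater than |65.2 − 4.6| = 60.6.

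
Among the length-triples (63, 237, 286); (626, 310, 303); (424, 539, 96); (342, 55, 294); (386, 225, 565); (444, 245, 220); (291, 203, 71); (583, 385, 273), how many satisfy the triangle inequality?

(63,237,286): 63+237 > 286 → valid
(303,310,626): 303+310 ≤ 626 → not valid
(96,424,539): 96+424 ≤ 539 → not valid
(55,294,342): 55+294 > 342 → valid
(225,386,565): 225+386 > 565 → valid
(220,245,444): 220+245 > 444 → valid
(71,203,291): 71+203 ≤ 291 → not valid
(273,385,583): 273+385 > 583 → valid
5 of the 8 triples form a triangle.

5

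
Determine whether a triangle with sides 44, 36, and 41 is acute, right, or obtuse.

Compare the square of the longest side to the sum of squares of the other two: 36² + 41² = 2977 > 1936 = 44².

acute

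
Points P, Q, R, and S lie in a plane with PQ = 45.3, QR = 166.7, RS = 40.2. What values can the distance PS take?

The maximum is all hops collinear in one direction: 45.3 + 166.7 + 40.2 = 252.2.
The longest hop is 166.7; the others sum to 85.5. Folding the others back against it leaves at least 166.7 − 85.5 = 81.2.

81.2 ≤ PS ≤ 252.2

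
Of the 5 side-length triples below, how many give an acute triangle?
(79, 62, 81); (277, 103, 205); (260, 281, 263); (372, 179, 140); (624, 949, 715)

2

(79,62,81): 62²+79² = 10085 > 6561 = 81² → acute
(277,103,205): 103²+205² = 52634 < 76729 = 277² → obtuse
(260,281,263): 260²+263² = 136769 > 78961 = 281² → acute
(372,179,140): 140+179 ≤ 372, not a triangle
(624,949,715): 624²+715² = 900601 = 949² → right
2 of the 5 are acute.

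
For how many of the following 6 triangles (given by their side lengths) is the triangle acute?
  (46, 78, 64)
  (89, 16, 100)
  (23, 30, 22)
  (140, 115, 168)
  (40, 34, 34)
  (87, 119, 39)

(46,78,64): 46²+64² = 6212 > 6084 = 78² → acute
(89,16,100): 16²+89² = 8177 < 10000 = 100² → obtuse
(23,30,22): 22²+23² = 1013 > 900 = 30² → acute
(140,115,168): 115²+140² = 32825 > 28224 = 168² → acute
(40,34,34): 34²+34² = 2312 > 1600 = 40² → acute
(87,119,39): 39²+87² = 9090 < 14161 = 119² → obtuse
4 of the 6 are acute.

4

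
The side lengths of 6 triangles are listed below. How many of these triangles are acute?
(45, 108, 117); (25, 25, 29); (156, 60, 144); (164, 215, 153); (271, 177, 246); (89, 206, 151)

3

(45,108,117): 45²+108² = 13689 = 117² → right
(25,25,29): 25²+25² = 1250 > 841 = 29² → acute
(156,60,144): 60²+144² = 24336 = 156² → right
(164,215,153): 153²+164² = 50305 > 46225 = 215² → acute
(271,177,246): 177²+246² = 91845 > 73441 = 271² → acute
(89,206,151): 89²+151² = 30722 < 42436 = 206² → obtuse
3 of the 6 are acute.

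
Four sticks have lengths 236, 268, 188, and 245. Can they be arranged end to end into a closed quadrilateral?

A quadrilateral exists iff every side is shorter than the sum of the others — equivalently, the longest side is less than the sum of the rest.
Longest side 268 < 669 (sum of the remaining 3), so yes.

Yes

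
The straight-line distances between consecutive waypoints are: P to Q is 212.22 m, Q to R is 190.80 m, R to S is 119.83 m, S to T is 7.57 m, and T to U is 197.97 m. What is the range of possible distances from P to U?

The maximum is all hops collinear in one direction: 212.22 + 190.80 + 119.83 + 7.57 + 197.97 = 728.39.
The longest hop is 212.22; the others sum to 516.17. Since 212.22 ≤ 516.17, the path can fold back on itself completely, so the minimum distance is 0.

0 ≤ PU ≤ 728.39 m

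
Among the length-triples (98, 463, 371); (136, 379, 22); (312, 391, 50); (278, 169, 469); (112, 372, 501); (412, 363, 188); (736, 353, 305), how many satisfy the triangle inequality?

(98,371,463): 98+371 > 463 → valid
(22,136,379): 22+136 ≤ 379 → not valid
(50,312,391): 50+312 ≤ 391 → not valid
(169,278,469): 169+278 ≤ 469 → not valid
(112,372,501): 112+372 ≤ 501 → not valid
(188,363,412): 188+363 > 412 → valid
(305,353,736): 305+353 ≤ 736 → not valid
2 of the 7 triples form a triangle.

2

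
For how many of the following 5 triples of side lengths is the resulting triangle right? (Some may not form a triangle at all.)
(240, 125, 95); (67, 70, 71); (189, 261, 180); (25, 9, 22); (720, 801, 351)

2

(240,125,95): 95+125 ≤ 240, not a triangle
(67,70,71): 67²+70² = 9389 > 5041 = 71² → acute
(189,261,180): 180²+189² = 68121 = 261² → right
(25,9,22): 9²+22² = 565 < 625 = 25² → obtuse
(720,801,351): 351²+720² = 641601 = 801² → right
2 of the 5 are right.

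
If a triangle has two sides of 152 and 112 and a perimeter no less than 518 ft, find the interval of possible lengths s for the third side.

254 ≤ s < 264 ft

Triangle inequality alone gives 40 < s < 264.
The perimeter condition gives s ≥ 518 − 152 − 112 = 254.
Intersecting the two: 254 ≤ s < 264.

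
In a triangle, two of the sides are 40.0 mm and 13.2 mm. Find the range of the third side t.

By the triangle inequality, t must be less than 40.0 + 13.2 = 53.2 and greater than |40.0 − 13.2| = 26.8.

26.8 < t < 53.2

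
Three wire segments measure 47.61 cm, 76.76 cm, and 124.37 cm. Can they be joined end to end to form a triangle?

No

The two shorter sides sum to 124.37, exactly equal to the longest side 124.37.
That gives only a degenerate (flat) triangle — the inequality must be strict.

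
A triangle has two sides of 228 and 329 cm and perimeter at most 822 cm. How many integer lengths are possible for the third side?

Triangle inequality: 101 < x < 557. Perimeter ≤ 822 gives x ≤ 822 − 228 − 329 = 265.
So 101 < x ≤ 265; integers 102 through 265: 164 values.

164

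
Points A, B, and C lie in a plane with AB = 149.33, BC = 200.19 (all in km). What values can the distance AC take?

By the triangle inequality, |149.33 − 200.19| ≤ AC ≤ 149.33 + 200.19.

50.86 ≤ AC ≤ 349.52 km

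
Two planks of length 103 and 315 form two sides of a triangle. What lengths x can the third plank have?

By the triangle inequality, x must be less than 103 + 315 = 418 and greater than |103 − 315| = 212.

212 < x < 418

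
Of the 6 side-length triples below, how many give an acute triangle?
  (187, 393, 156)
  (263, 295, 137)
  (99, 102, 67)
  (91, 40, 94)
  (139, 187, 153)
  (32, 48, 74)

(187,393,156): 156+187 ≤ 393, not a triangle
(263,295,137): 137²+263² = 87938 > 87025 = 295² → acute
(99,102,67): 67²+99² = 14290 > 10404 = 102² → acute
(91,40,94): 40²+91² = 9881 > 8836 = 94² → acute
(139,187,153): 139²+153² = 42730 > 34969 = 187² → acute
(32,48,74): 32²+48² = 3328 < 5476 = 74² → obtuse
4 of the 6 are acute.

4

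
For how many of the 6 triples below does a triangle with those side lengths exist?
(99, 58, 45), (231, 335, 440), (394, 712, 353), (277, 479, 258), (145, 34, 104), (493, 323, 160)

4

(45,58,99): 45+58 > 99 → valid
(231,335,440): 231+335 > 440 → valid
(353,394,712): 353+394 > 712 → valid
(258,277,479): 258+277 > 479 → valid
(34,104,145): 34+104 ≤ 145 → not valid
(160,323,493): 160+323 ≤ 493 → not valid
4 of the 6 triples form a triangle.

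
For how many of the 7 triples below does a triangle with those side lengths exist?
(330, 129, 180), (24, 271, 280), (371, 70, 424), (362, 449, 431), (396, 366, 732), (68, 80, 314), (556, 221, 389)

(129,180,330): 129+180 ≤ 330 → not valid
(24,271,280): 24+271 > 280 → valid
(70,371,424): 70+371 > 424 → valid
(362,431,449): 362+431 > 449 → valid
(366,396,732): 366+396 > 732 → valid
(68,80,314): 68+80 ≤ 314 → not valid
(221,389,556): 221+389 > 556 → valid
5 of the 7 triples form a triangle.

5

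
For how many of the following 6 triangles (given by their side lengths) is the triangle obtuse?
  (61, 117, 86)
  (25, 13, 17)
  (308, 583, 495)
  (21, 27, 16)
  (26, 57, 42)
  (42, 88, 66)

5

(61,117,86): 61²+86² = 11117 < 13689 = 117² → obtuse
(25,13,17): 13²+17² = 458 < 625 = 25² → obtuse
(308,583,495): 308²+495² = 339889 = 583² → right
(21,27,16): 16²+21² = 697 < 729 = 27² → obtuse
(26,57,42): 26²+42² = 2440 < 3249 = 57² → obtuse
(42,88,66): 42²+66² = 6120 < 7744 = 88² → obtuse
5 of the 6 are obtuse.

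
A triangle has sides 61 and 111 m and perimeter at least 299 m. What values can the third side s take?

127 ≤ s < 172 m

Triangle inequality alone gives 50 < s < 172.
The perimeter condition gives s ≥ 299 − 61 − 111 = 127.
Intersecting the two: 127 ≤ s < 172.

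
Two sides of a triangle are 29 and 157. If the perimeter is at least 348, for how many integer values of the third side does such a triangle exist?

Triangle inequality: 128 < x < 186. Perimeter ≥ 348 gives x ≥ 348 − 29 − 157 = 162.
So 162 ≤ x < 186; integers 162 through 185: 24 values.

24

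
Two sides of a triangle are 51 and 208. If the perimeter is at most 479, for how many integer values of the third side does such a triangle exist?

Triangle inequality: 157 < x < 259. Perimeter ≤ 479 gives x ≤ 479 − 51 − 208 = 220.
So 157 < x ≤ 220; integers 158 through 220: 63 values.

63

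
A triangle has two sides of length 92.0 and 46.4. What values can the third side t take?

By the triangle inequality, t must be less than 92.0 + 46.4 = 138.4 and greater than |92.0 − 46.4| = 45.6.

45.6 < t < 138.4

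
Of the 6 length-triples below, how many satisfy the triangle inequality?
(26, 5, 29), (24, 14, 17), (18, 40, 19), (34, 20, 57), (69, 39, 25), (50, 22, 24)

2

(5,26,29): 5+26 > 29 → valid
(14,17,24): 14+17 > 24 → valid
(18,19,40): 18+19 ≤ 40 → not valid
(20,34,57): 20+34 ≤ 57 → not valid
(25,39,69): 25+39 ≤ 69 → not valid
(22,24,50): 22+24 ≤ 50 → not valid
2 of the 6 triples form a triangle.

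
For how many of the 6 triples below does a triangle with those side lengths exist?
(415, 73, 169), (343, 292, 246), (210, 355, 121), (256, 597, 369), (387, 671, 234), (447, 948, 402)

(73,169,415): 73+169 ≤ 415 → not valid
(246,292,343): 246+292 > 343 → valid
(121,210,355): 121+210 ≤ 355 → not valid
(256,369,597): 256+369 > 597 → valid
(234,387,671): 234+387 ≤ 671 → not valid
(402,447,948): 402+447 ≤ 948 → not valid
2 of the 6 triples form a triangle.

2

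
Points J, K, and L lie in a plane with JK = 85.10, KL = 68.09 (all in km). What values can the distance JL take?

17.01 ≤ JL ≤ 153.19 km

By the triangle inequality, |85.10 − 68.09| ≤ JL ≤ 85.10 + 68.09.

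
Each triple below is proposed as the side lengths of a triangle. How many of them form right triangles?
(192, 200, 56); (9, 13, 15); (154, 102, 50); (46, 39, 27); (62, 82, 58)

(192,200,56): 56²+192² = 40000 = 200² → right
(9,13,15): 9²+13² = 250 > 225 = 15² → acute
(154,102,50): 50+102 ≤ 154, not a triangle
(46,39,27): 27²+39² = 2250 > 2116 = 46² → acute
(62,82,58): 58²+62² = 7208 > 6724 = 82² → acute
1 of the 5 is right.

1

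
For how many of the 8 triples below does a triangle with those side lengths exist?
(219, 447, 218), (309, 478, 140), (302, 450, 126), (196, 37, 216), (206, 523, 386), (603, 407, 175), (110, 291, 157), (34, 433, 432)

3

(218,219,447): 218+219 ≤ 447 → not valid
(140,309,478): 140+309 ≤ 478 → not valid
(126,302,450): 126+302 ≤ 450 → not valid
(37,196,216): 37+196 > 216 → valid
(206,386,523): 206+386 > 523 → valid
(175,407,603): 175+407 ≤ 603 → not valid
(110,157,291): 110+157 ≤ 291 → not valid
(34,432,433): 34+432 > 433 → valid
3 of the 8 triples form a triangle.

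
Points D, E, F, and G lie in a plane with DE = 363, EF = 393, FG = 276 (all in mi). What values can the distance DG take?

0 ≤ DG ≤ 1032 mi

The maximum is all hops collinear in one direction: 363 + 393 + 276 = 1032.
The longest hop is 393; the others sum to 639. Since 393 ≤ 639, the path can fold back on itself completely, so the minimum distance is 0.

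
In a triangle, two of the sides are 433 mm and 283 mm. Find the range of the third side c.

By the triangle inequality, c must be less than 433 + 283 = 716 and greater than |433 − 283| = 150.

150 < c < 716 (mm)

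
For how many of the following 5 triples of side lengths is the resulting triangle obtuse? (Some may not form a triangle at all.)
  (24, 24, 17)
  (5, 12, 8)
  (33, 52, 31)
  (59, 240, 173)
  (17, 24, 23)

2

(24,24,17): 17²+24² = 865 > 576 = 24² → acute
(5,12,8): 5²+8² = 89 < 144 = 12² → obtuse
(33,52,31): 31²+33² = 2050 < 2704 = 52² → obtuse
(59,240,173): 59+173 ≤ 240, not a triangle
(17,24,23): 17²+23² = 818 > 576 = 24² → acute
2 of the 5 are obtuse.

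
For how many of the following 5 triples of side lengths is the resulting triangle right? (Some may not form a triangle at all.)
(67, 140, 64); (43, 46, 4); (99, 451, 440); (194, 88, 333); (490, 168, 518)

(67,140,64): 64+67 ≤ 140, not a triangle
(43,46,4): 4²+43² = 1865 < 2116 = 46² → obtuse
(99,451,440): 99²+440² = 203401 = 451² → right
(194,88,333): 88+194 ≤ 333, not a triangle
(490,168,518): 168²+490² = 268324 = 518² → right
2 of the 5 are right.

2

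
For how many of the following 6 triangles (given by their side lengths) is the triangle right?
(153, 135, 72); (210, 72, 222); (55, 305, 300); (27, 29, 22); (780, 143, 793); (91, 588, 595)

5

(153,135,72): 72²+135² = 23409 = 153² → right
(210,72,222): 72²+210² = 49284 = 222² → right
(55,305,300): 55²+300² = 93025 = 305² → right
(27,29,22): 22²+27² = 1213 > 841 = 29² → acute
(780,143,793): 143²+780² = 628849 = 793² → right
(91,588,595): 91²+588² = 354025 = 595² → right
5 of the 6 are right.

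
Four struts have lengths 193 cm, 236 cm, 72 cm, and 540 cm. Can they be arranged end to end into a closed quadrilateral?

No

For a quadrilateral, each side must be shorter than the sum of the others.
Here the longest side is 540, but the remaining 3 sides sum to only 501.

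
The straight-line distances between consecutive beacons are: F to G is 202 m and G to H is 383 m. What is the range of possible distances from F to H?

By the triangle inequality, |202 − 383| ≤ FH ≤ 202 + 383.

181 ≤ FH ≤ 585 m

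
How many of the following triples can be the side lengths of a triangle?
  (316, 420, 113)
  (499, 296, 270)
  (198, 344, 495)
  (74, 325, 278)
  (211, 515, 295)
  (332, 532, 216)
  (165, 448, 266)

5

(113,316,420): 113+316 > 420 → valid
(270,296,499): 270+296 > 499 → valid
(198,344,495): 198+344 > 495 → valid
(74,278,325): 74+278 > 325 → valid
(211,295,515): 211+295 ≤ 515 → not valid
(216,332,532): 216+332 > 532 → valid
(165,266,448): 165+266 ≤ 448 → not valid
5 of the 7 triples form a triangle.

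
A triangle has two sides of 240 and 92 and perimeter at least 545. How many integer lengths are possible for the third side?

Triangle inequality: 148 < x < 332. Perimeter ≥ 545 gives x ≥ 545 − 240 − 92 = 213.
So 213 ≤ x < 332; integers 213 through 331: 119 values.

119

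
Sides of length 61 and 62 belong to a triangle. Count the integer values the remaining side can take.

The third side lies in the open interval (1, 123).
Integers from 2 to 122 inclusive: 122 − 2 + 1 = 121.

121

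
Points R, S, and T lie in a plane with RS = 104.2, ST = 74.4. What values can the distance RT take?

29.8 ≤ RT ≤ 178.6

By the triangle inequality, |104.2 − 74.4| ≤ RT ≤ 104.2 + 74.4.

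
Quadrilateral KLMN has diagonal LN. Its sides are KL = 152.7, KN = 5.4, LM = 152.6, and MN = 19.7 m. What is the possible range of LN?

147.3 < LN < 158.1

From triangle KLN: |152.7 − 5.4| < LN < 152.7 + 5.4, i.e. 147.3 < LN < 158.1.
From triangle MLN: 132.9 < LN < 172.3.
Both must hold, so LN lies in the intersection.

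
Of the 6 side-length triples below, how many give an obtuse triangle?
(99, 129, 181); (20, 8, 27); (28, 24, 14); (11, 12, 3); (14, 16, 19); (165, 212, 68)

(99,129,181): 99²+129² = 26442 < 32761 = 181² → obtuse
(20,8,27): 8²+20² = 464 < 729 = 27² → obtuse
(28,24,14): 14²+24² = 772 < 784 = 28² → obtuse
(11,12,3): 3²+11² = 130 < 144 = 12² → obtuse
(14,16,19): 14²+16² = 452 > 361 = 19² → acute
(165,212,68): 68²+165² = 31849 < 44944 = 212² → obtuse
5 of the 6 are obtuse.

5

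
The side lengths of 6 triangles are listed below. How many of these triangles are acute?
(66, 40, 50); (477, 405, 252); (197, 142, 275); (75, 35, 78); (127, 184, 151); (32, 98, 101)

3

(66,40,50): 40²+50² = 4100 < 4356 = 66² → obtuse
(477,405,252): 252²+405² = 227529 = 477² → right
(197,142,275): 142²+197² = 58973 < 75625 = 275² → obtuse
(75,35,78): 35²+75² = 6850 > 6084 = 78² → acute
(127,184,151): 127²+151² = 38930 > 33856 = 184² → acute
(32,98,101): 32²+98² = 10628 > 10201 = 101² → acute
3 of the 6 are acute.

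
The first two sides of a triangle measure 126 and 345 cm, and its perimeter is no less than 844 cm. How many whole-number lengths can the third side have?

98

Triangle inequality: 219 < x < 471. Perimeter ≥ 844 gives x ≥ 844 − 126 − 345 = 373.
So 373 ≤ x < 471; integers 373 through 470: 98 values.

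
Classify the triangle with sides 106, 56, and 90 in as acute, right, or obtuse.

Compare the square of the longest side to the sum of squares of the other two: 56² + 90² = 11236 = 106².

right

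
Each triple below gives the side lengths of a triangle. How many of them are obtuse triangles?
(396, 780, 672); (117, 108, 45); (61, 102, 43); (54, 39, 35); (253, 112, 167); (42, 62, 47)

(396,780,672): 396²+672² = 608400 = 780² → right
(117,108,45): 45²+108² = 13689 = 117² → right
(61,102,43): 43²+61² = 5570 < 10404 = 102² → obtuse
(54,39,35): 35²+39² = 2746 < 2916 = 54² → obtuse
(253,112,167): 112²+167² = 40433 < 64009 = 253² → obtuse
(42,62,47): 42²+47² = 3973 > 3844 = 62² → acute
3 of the 6 are obtuse.

3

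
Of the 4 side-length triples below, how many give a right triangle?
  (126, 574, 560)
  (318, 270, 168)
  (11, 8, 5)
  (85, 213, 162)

(126,574,560): 126²+560² = 329476 = 574² → right
(318,270,168): 168²+270² = 101124 = 318² → right
(11,8,5): 5²+8² = 89 < 121 = 11² → obtuse
(85,213,162): 85²+162² = 33469 < 45369 = 213² → obtuse
2 of the 4 are right.

2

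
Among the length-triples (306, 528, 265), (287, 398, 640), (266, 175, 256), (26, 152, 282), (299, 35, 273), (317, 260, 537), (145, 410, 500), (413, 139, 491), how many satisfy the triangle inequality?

(265,306,528): 265+306 > 528 → valid
(287,398,640): 287+398 > 640 → valid
(175,256,266): 175+256 > 266 → valid
(26,152,282): 26+152 ≤ 282 → not valid
(35,273,299): 35+273 > 299 → valid
(260,317,537): 260+317 > 537 → valid
(145,410,500): 145+410 > 500 → valid
(139,413,491): 139+413 > 491 → valid
7 of the 8 triples form a triangle.

7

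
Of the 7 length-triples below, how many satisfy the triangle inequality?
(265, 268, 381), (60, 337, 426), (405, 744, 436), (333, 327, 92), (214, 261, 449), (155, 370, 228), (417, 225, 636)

(265,268,381): 265+268 > 381 → valid
(60,337,426): 60+337 ≤ 426 → not valid
(405,436,744): 405+436 > 744 → valid
(92,327,333): 92+327 > 333 → valid
(214,261,449): 214+261 > 449 → valid
(155,228,370): 155+228 > 370 → valid
(225,417,636): 225+417 > 636 → valid
6 of the 7 triples form a triangle.

6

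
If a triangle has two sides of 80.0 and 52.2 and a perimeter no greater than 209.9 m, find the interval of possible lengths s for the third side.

27.8 < s ≤ 77.7 m

Triangle inequality alone gives 27.8 < s < 132.2.
The perimeter condition gives s ≤ 209.9 − 80.0 − 52.2 = 77.7.
Intersecting the two: 27.8 < s ≤ 77.7.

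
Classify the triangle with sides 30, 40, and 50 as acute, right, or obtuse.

Compare the square of the longest side to the sum of squares of the other two: 30² + 40² = 2500 = 50².

right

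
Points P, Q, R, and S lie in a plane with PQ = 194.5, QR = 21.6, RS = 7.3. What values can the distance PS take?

165.6 ≤ PS ≤ 223.4

The maximum is all hops collinear in one direction: 194.5 + 21.6 + 7.3 = 223.4.
The longest hop is 194.5; the others sum to 28.9. Folding the others back against it leaves at least 194.5 − 28.9 = 165.6.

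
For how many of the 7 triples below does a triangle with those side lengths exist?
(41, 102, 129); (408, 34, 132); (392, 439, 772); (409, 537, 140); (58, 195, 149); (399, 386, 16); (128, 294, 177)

6

(41,102,129): 41+102 > 129 → valid
(34,132,408): 34+132 ≤ 408 → not valid
(392,439,772): 392+439 > 772 → valid
(140,409,537): 140+409 > 537 → valid
(58,149,195): 58+149 > 195 → valid
(16,386,399): 16+386 > 399 → valid
(128,177,294): 128+177 > 294 → valid
6 of the 7 triples form a triangle.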